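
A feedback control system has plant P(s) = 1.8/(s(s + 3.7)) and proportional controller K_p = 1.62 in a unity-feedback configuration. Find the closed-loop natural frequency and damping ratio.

With unity feedback the closed-loop characteristic equation is s² + 3.7s + 1.62·1.8 = s² + 3.7s + 2.916 = 0.
Matching s² + 2ζω_n s + ω_n²: ω_n = √2.916 = 1.708 rad/s and 2ζω_n = 3.7, so ζ = 3.7/(2·1.708) = 1.08.

ω_n = 1.71 rad/s, ζ = 1.08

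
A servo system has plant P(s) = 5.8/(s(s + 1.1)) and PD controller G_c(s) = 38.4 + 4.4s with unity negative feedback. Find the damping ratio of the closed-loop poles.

ζ = 0.892

Forward path: (38.4 + 4.4s)·5.8/(s(s+1.1)). The closed-loop characteristic equation is s² + (1.1 + 5.8·4.4)s + 5.8·38.4 = 0.
That is s² + 26.62s + 222.7 = 0, so ω_n = 14.92 rad/s and ζ = 26.62/(2·14.92) = 0.8919.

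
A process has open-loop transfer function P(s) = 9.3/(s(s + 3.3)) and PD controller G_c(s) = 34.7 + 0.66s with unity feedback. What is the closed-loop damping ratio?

Forward path: (34.7 + 0.66s)·9.3/(s(s+3.3)). The closed-loop characteristic equation is s² + (3.3 + 9.3·0.66)s + 9.3·34.7 = 0.
That is s² + 9.438s + 322.7 = 0, so ω_n = 17.96 rad/s and ζ = 9.438/(2·17.96) = 0.2627.

ζ = 0.263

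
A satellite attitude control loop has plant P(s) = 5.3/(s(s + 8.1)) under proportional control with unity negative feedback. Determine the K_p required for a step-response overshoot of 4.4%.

From %OS = 100·exp(−πζ/√(1−ζ²)) = 4.4%, ζ = −ln(0.044)/√(π²+ln²(0.044)) = 0.7051.
Characteristic equation s² + 8.1s + 5.3K_p = 0 gives ζ = 8.1/(2√(5.3K_p)).
Setting ζ = 0.7051: √(5.3K_p) = 8.1/(2·0.7051) = 5.744, so K_p = 32.99/5.3 = 6.23.

K_p = 6.23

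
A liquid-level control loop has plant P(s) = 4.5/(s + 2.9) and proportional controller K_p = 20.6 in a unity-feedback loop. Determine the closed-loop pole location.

Closed-loop transfer function: T(s) = K_p·P(s)/(1 + K_p·P(s)) = 92.7/(s + 2.9 + 92.7) = 92.7/(s + 95.6).
The closed-loop pole is at s = −95.6.

s = -95.6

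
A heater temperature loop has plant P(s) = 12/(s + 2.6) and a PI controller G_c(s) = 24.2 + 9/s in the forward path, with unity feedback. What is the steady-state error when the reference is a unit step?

0

The open loop G_c(s)P(s) has a pole at the origin (type 1), so the static position error constant is infinite and e_ss = 1/(1+∞) = 0.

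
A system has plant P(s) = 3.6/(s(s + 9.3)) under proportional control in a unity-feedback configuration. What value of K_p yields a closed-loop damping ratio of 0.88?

Closed-loop characteristic equation: s² + 9.3s + K_p·3.6 = 0.
So ω_n = √(3.6K_p) and 2ζω_n = 9.3, giving ζ = 9.3/(2√(3.6K_p)).
Setting ζ = 0.88: √(3.6K_p) = 9.3/(2·0.88) = 5.284, so K_p = 27.92/3.6 = 7.76.

K_p = 7.76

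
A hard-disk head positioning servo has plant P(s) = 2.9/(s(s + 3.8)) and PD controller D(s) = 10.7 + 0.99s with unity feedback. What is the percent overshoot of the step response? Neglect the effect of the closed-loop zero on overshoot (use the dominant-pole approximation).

Forward path: (10.7 + 0.99s)·2.9/(s(s+3.8)). The closed-loop characteristic equation is s² + (3.8 + 2.9·0.99)s + 2.9·10.7 = 0.
That is s² + 6.671s + 31.03 = 0, so ω_n = 5.57 rad/s and ζ = 6.671/(2·5.57) = 0.5988.
%OS = 100·exp(−πζ/√(1−ζ²)) = 9.55%.

9.55%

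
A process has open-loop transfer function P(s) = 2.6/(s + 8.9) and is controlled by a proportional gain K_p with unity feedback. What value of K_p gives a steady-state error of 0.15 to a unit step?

K_p = 19.4

For a type-0 loop with proportional control, e_ss = 1/(1 + K_p·P(0)).
P(0) = 0.2921. Require 1/(1 + K_p·0.2921) = 0.15, so 1 + 0.2921·K_p = 6.667.
K_p = (6.667 − 1)/0.2921 = 19.4.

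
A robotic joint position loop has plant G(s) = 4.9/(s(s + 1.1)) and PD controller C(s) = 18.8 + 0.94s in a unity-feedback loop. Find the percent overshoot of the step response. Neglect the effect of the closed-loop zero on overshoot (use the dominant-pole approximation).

37.6%

Forward path: (18.8 + 0.94s)·4.9/(s(s+1.1)). The closed-loop characteristic equation is s² + (1.1 + 4.9·0.94)s + 4.9·18.8 = 0.
That is s² + 5.706s + 92.12 = 0, so ω_n = 9.598 rad/s and ζ = 5.706/(2·9.598) = 0.2973.
%OS = 100·exp(−πζ/√(1−ζ²)) = 37.6%.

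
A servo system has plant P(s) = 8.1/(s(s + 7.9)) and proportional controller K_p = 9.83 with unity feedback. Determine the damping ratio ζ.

The closed-loop denominator is s(s+7.9) + 9.83·8.1 = s² + 7.9s + 79.62.
Matching s² + 2ζω_n s + ω_n²: ω_n = √79.62 = 8.923 rad/s and 2ζω_n = 7.9, so ζ = 7.9/(2·8.923) = 0.443.

ζ = 0.443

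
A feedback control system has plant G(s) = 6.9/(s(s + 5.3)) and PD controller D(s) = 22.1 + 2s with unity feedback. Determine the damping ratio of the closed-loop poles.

ζ = 0.773

Forward path: (22.1 + 2s)·6.9/(s(s+5.3)). The closed-loop characteristic equation is s² + (5.3 + 6.9·2)s + 6.9·22.1 = 0.
That is s² + 19.1s + 152.5 = 0, so ω_n = 12.35 rad/s and ζ = 19.1/(2·12.35) = 0.7734.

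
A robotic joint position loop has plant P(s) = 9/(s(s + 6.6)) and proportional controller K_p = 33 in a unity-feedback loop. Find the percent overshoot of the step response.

54.2%

The closed-loop denominator s² + 6.6s + 297 gives ω_n = √297 = 17.23 and ζ = 6.6/(2ω_n) = 0.1915.
%OS = 100·exp(−πζ/√(1−ζ²)) = 100·exp(−π·0.1915/√0.9633) = 54.2%.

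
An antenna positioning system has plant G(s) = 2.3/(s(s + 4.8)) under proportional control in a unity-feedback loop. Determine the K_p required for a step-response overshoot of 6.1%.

K_p = 5.66

From %OS = 100·exp(−πζ/√(1−ζ²)) = 6.1%, ζ = −ln(0.061)/√(π²+ln²(0.061)) = 0.6649.
Characteristic equation s² + 4.8s + 2.3K_p = 0 gives ζ = 4.8/(2√(2.3K_p)).
Setting ζ = 0.6649: √(2.3K_p) = 4.8/(2·0.6649) = 3.609, so K_p = 13.03/2.3 = 5.66.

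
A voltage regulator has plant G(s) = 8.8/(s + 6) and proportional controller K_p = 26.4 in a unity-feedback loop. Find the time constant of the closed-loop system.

Closed-loop transfer function: T(s) = K_p·G(s)/(1 + K_p·G(s)) = 232.3/(s + 6 + 232.3) = 232.3/(s + 238.3).
Time constant τ = 1/238.3 = 0.0042 s.

τ = 0.0042 s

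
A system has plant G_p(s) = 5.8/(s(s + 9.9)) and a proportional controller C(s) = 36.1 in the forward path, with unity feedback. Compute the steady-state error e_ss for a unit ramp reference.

The loop has one pole at the origin (type 1). Velocity error constant K_v = lim_{s→0} s·C(s)G_p(s) = 36.1·5.8/9.9 = 21.15.
Steady-state error to a unit ramp: e_ss = 1/K_v = 0.0473.

0.0473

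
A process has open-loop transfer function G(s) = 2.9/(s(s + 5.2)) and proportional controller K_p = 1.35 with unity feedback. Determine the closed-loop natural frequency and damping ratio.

ω_n = 1.98 rad/s, ζ = 1.31

1 + K_p·G(s) = 0 gives s² + 5.2s + 3.915 = 0.
Matching s² + 2ζω_n s + ω_n²: ω_n = √3.915 = 1.979 rad/s and 2ζω_n = 5.2, so ζ = 5.2/(2·1.979) = 1.31.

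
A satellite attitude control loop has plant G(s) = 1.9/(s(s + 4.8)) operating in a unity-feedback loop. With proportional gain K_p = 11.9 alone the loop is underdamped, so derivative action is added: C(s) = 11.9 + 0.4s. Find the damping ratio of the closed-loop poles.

ζ = 0.585

Forward path: (11.9 + 0.4s)·1.9/(s(s+4.8)). The closed-loop characteristic equation is s² + (4.8 + 1.9·0.4)s + 1.9·11.9 = 0.
That is s² + 5.56s + 22.61 = 0, so ω_n = 4.755 rad/s and ζ = 5.56/(2·4.755) = 0.5846.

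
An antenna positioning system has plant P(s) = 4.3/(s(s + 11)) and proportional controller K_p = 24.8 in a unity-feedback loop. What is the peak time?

T_p = 0.359 s

Closed-loop characteristic equation: s² + 11s + 106.6 = 0, so ω_n = 10.33 rad/s and ζ = 11/(2·10.33) = 0.5326.
Damped frequency ω_d = ω_n√(1−ζ²) = 8.74 rad/s, so peak time T_p = π/ω_d = 0.359 s.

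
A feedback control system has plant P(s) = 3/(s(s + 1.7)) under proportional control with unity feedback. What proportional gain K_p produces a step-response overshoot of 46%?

K_p = 4.18

From %OS = 100·exp(−πζ/√(1−ζ²)) = 46%, ζ = −ln(0.46)/√(π²+ln²(0.46)) = 0.24.
Characteristic equation s² + 1.7s + 3K_p = 0 gives ζ = 1.7/(2√(3K_p)).
Setting ζ = 0.24: √(3K_p) = 1.7/(2·0.24) = 3.542, so K_p = 12.55/3 = 4.18.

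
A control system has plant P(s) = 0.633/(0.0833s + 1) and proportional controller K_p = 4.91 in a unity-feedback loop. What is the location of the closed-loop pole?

s = -49.32

Closed loop: T(s) = K_p·P/(1+K_p·P) = 3.108/(0.0833s + 1 + 3.108), with pole at s = −(1 + 3.108)/0.0833 = −49.32.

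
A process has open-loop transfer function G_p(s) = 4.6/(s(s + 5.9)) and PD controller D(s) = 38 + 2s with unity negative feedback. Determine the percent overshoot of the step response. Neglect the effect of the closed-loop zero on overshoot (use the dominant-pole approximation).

11.2%

Forward path: (38 + 2s)·4.6/(s(s+5.9)). The closed-loop characteristic equation is s² + (5.9 + 4.6·2)s + 4.6·38 = 0.
That is s² + 15.1s + 174.8 = 0, so ω_n = 13.22 rad/s and ζ = 15.1/(2·13.22) = 0.5711.
%OS = 100·exp(−πζ/√(1−ζ²)) = 11.2%.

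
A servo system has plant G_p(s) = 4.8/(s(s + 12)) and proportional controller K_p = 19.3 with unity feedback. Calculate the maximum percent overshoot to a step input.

The closed-loop denominator s² + 12s + 92.64 gives ω_n = √92.64 = 9.625 and ζ = 12/(2ω_n) = 0.6234.
%OS = 100·exp(−πζ/√(1−ζ²)) = 100·exp(−π·0.6234/√0.6114) = 8.17%.

8.17%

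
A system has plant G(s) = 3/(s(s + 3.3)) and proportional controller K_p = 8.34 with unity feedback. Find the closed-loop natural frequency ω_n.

1 + K_p·G(s) = 0 gives s² + 3.3s + 25.02 = 0.
Matching s² + 2ζω_n s + ω_n²: ω_n = √25.02 = 5.002 rad/s and 2ζω_n = 3.3, so ζ = 3.3/(2·5.002) = 0.33.

ω_n = 5 rad/s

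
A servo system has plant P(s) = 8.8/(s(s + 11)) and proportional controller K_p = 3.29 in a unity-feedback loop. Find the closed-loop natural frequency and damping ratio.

ω_n = 5.38 rad/s, ζ = 1.02

1 + K_p·P(s) = 0 gives s² + 11s + 28.95 = 0.
So ω_n² = 28.95 ⇒ ω_n = 5.381 rad/s, and ζ = 11/(2ω_n) = 1.02.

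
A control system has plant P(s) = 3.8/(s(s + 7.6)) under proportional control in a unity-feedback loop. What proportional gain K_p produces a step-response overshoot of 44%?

From %OS = 100·exp(−πζ/√(1−ζ²)) = 44%, ζ = −ln(0.44)/√(π²+ln²(0.44)) = 0.2528.
Characteristic equation s² + 7.6s + 3.8K_p = 0 gives ζ = 7.6/(2√(3.8K_p)).
Setting ζ = 0.2528: √(3.8K_p) = 7.6/(2·0.2528) = 15.03, so K_p = 225.9/3.8 = 59.4.

K_p = 59.4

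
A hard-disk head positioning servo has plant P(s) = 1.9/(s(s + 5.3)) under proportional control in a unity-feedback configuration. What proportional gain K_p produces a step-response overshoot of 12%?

From %OS = 100·exp(−πζ/√(1−ζ²)) = 12%, ζ = −ln(0.12)/√(π²+ln²(0.12)) = 0.5594.
Characteristic equation s² + 5.3s + 1.9K_p = 0 gives ζ = 5.3/(2√(1.9K_p)).
Setting ζ = 0.5594: √(1.9K_p) = 5.3/(2·0.5594) = 4.737, so K_p = 22.44/1.9 = 11.8.

K_p = 11.8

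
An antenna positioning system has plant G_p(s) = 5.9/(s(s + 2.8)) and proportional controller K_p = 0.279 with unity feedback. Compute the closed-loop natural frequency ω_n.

The closed-loop denominator is s(s+2.8) + 0.279·5.9 = s² + 2.8s + 1.646.
Matching s² + 2ζω_n s + ω_n²: ω_n = √1.646 = 1.283 rad/s and 2ζω_n = 2.8, so ζ = 2.8/(2·1.283) = 1.09.

ω_n = 1.28 rad/s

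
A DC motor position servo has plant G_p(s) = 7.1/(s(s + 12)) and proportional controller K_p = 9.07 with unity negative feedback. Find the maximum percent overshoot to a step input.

The closed-loop denominator s² + 12s + 64.4 gives ω_n = √64.4 = 8.025 and ζ = 12/(2ω_n) = 0.7477.
%OS = 100·exp(−πζ/√(1−ζ²)) = 100·exp(−π·0.7477/√0.441) = 2.91%.

2.91%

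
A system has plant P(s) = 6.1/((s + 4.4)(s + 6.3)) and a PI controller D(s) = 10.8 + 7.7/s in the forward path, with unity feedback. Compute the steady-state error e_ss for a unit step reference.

The open loop D(s)P(s) has a pole at the origin (type 1), so the static position error constant is infinite and e_ss = 1/(1+∞) = 0.

0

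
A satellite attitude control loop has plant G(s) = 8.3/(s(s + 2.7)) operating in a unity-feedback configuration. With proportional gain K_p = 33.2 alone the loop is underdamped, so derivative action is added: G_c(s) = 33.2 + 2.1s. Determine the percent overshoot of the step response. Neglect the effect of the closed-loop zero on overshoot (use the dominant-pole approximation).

9.11%

Forward path: (33.2 + 2.1s)·8.3/(s(s+2.7)). The closed-loop characteristic equation is s² + (2.7 + 8.3·2.1)s + 8.3·33.2 = 0.
That is s² + 20.13s + 275.6 = 0, so ω_n = 16.6 rad/s and ζ = 20.13/(2·16.6) = 0.6063.
%OS = 100·exp(−πζ/√(1−ζ²)) = 9.11%.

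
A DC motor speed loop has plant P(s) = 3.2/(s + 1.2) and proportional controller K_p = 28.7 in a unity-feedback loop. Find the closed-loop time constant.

τ = 0.0107 s

Closed-loop transfer function: T(s) = K_p·P(s)/(1 + K_p·P(s)) = 91.84/(s + 1.2 + 91.84) = 91.84/(s + 93.04).
Time constant τ = 1/93.04 = 0.0107 s.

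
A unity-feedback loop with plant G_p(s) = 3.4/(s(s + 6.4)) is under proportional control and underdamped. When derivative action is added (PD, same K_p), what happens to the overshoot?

The derivative term adds K·K_d to the s-coefficient of the characteristic equation, raising 2ζω_n while ω_n is unchanged; ζ increases, so overshoot decreases.

decrease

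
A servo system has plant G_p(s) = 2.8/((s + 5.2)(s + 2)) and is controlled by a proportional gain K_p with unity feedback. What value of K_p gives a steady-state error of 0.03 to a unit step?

K_p = 120

Steady-state error for a unit step on this type-0 loop is 1/(1 + K_p·G_p(0)).
G_p(0) = 0.2692. Require 1/(1 + K_p·0.2692) = 0.03, so 1 + 0.2692·K_p = 33.33.
K_p = (33.33 − 1)/0.2692 = 120.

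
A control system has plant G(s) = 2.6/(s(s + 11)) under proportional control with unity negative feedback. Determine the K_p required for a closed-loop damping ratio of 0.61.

K_p = 31.3

Closed-loop characteristic equation: s² + 11s + K_p·2.6 = 0.
So ω_n = √(2.6K_p) and 2ζω_n = 11, giving ζ = 11/(2√(2.6K_p)).
Setting ζ = 0.61: √(2.6K_p) = 11/(2·0.61) = 9.016, so K_p = 81.3/2.6 = 31.3.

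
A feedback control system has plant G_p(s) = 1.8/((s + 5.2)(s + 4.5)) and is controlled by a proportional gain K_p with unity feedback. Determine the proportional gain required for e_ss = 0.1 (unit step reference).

K_p = 117

For a type-0 loop with proportional control, e_ss = 1/(1 + K_p·G_p(0)).
G_p(0) = 0.07692. Require 1/(1 + K_p·0.07692) = 0.1, so 1 + 0.07692·K_p = 10.
K_p = (10 − 1)/0.07692 = 117.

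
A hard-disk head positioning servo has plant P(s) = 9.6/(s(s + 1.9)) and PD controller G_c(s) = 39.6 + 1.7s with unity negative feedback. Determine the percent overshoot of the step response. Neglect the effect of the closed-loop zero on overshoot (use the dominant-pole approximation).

Forward path: (39.6 + 1.7s)·9.6/(s(s+1.9)). The closed-loop characteristic equation is s² + (1.9 + 9.6·1.7)s + 9.6·39.6 = 0.
That is s² + 18.22s + 380.2 = 0, so ω_n = 19.5 rad/s and ζ = 18.22/(2·19.5) = 0.4672.
%OS = 100·exp(−πζ/√(1−ζ²)) = 19%.

19%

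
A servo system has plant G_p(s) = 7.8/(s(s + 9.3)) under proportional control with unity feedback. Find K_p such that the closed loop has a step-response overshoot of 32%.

From %OS = 100·exp(−πζ/√(1−ζ²)) = 32%, ζ = −ln(0.32)/√(π²+ln²(0.32)) = 0.341.
Characteristic equation s² + 9.3s + 7.8K_p = 0 gives ζ = 9.3/(2√(7.8K_p)).
Setting ζ = 0.341: √(7.8K_p) = 9.3/(2·0.341) = 13.64, so K_p = 186/7.8 = 23.8.

K_p = 23.8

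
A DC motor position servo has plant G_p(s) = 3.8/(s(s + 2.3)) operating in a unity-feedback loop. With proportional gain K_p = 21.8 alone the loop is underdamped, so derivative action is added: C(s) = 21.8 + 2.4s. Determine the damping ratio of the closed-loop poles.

ζ = 0.627

Forward path: (21.8 + 2.4s)·3.8/(s(s+2.3)). The closed-loop characteristic equation is s² + (2.3 + 3.8·2.4)s + 3.8·21.8 = 0.
That is s² + 11.42s + 82.84 = 0, so ω_n = 9.102 rad/s and ζ = 11.42/(2·9.102) = 0.6274.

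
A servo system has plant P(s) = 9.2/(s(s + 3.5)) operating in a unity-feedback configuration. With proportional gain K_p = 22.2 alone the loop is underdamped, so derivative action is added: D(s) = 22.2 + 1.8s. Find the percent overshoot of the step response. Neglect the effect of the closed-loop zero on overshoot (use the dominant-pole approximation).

4.53%

Forward path: (22.2 + 1.8s)·9.2/(s(s+3.5)). The closed-loop characteristic equation is s² + (3.5 + 9.2·1.8)s + 9.2·22.2 = 0.
That is s² + 20.06s + 204.2 = 0, so ω_n = 14.29 rad/s and ζ = 20.06/(2·14.29) = 0.7018.
%OS = 100·exp(−πζ/√(1−ζ²)) = 4.53%.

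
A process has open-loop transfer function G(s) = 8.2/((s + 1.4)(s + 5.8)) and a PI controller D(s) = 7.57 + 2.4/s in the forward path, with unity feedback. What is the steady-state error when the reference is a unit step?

0

The open loop D(s)G(s) has a pole at the origin (type 1), so the static position error constant is infinite and e_ss = 1/(1+∞) = 0.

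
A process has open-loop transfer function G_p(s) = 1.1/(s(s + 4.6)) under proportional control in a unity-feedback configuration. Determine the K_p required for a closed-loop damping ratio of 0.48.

Closed-loop characteristic equation: s² + 4.6s + K_p·1.1 = 0.
So ω_n = √(1.1K_p) and 2ζω_n = 4.6, giving ζ = 4.6/(2√(1.1K_p)).
Setting ζ = 0.48: √(1.1K_p) = 4.6/(2·0.48) = 4.792, so K_p = 22.96/1.1 = 20.9.

K_p = 20.9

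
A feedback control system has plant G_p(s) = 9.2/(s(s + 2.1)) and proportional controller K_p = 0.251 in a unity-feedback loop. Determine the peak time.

Closed-loop characteristic equation: s² + 2.1s + 2.309 = 0, so ω_n = 1.52 rad/s and ζ = 2.1/(2·1.52) = 0.691.
Damped frequency ω_d = ω_n√(1−ζ²) = 1.098 rad/s, so peak time T_p = π/ω_d = 2.86 s.

T_p = 2.86 s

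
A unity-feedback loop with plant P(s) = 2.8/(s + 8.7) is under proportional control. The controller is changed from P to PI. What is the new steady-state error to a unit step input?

The integrator makes K_pos = lim_{s→0} C(s)G(s) infinite, so e_ss = 1/(1+K_pos) = 0.

0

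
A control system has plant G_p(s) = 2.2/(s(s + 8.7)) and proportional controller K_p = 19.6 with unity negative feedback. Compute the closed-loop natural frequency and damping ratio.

ω_n = 6.57 rad/s, ζ = 0.662

The closed-loop denominator is s(s+8.7) + 19.6·2.2 = s² + 8.7s + 43.12.
Matching s² + 2ζω_n s + ω_n²: ω_n = √43.12 = 6.567 rad/s and 2ζω_n = 8.7, so ζ = 8.7/(2·6.567) = 0.662.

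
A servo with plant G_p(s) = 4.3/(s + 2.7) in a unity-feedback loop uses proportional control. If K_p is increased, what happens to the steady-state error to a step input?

e_ss = 1/(1 + K_p·G_p(0)); a larger K_p raises the denominator, so e_ss decreases.

decrease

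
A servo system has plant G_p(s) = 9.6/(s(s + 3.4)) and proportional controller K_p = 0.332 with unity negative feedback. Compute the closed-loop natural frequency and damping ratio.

1 + K_p·G_p(s) = 0 gives s² + 3.4s + 3.187 = 0.
So ω_n² = 3.187 ⇒ ω_n = 1.785 rad/s, and ζ = 3.4/(2ω_n) = 0.952.

ω_n = 1.79 rad/s, ζ = 0.952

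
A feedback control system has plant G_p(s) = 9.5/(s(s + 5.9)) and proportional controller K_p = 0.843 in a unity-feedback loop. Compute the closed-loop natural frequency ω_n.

ω_n = 2.83 rad/s

The closed-loop denominator is s(s+5.9) + 0.843·9.5 = s² + 5.9s + 8.008.
Matching s² + 2ζω_n s + ω_n²: ω_n = √8.008 = 2.83 rad/s and 2ζω_n = 5.9, so ζ = 5.9/(2·2.83) = 1.04.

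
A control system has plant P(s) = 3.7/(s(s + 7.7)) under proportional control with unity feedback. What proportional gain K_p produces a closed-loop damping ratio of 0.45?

Closed-loop characteristic equation: s² + 7.7s + K_p·3.7 = 0.
So ω_n = √(3.7K_p) and 2ζω_n = 7.7, giving ζ = 7.7/(2√(3.7K_p)).
Setting ζ = 0.45: √(3.7K_p) = 7.7/(2·0.45) = 8.556, so K_p = 73.2/3.7 = 19.8.

K_p = 19.8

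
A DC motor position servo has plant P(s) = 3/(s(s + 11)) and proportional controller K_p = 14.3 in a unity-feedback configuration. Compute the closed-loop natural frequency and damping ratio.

With unity feedback the closed-loop characteristic equation is s² + 11s + 14.3·3 = s² + 11s + 42.9 = 0.
Matching s² + 2ζω_n s + ω_n²: ω_n = √42.9 = 6.55 rad/s and 2ζω_n = 11, so ζ = 11/(2·6.55) = 0.84.

ω_n = 6.55 rad/s, ζ = 0.84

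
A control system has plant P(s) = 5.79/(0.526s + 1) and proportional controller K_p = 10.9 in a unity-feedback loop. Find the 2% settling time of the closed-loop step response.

Closed loop: T(s) = K_p·P/(1+K_p·P) = 63.11/(0.526s + 1 + 63.11), with pole at s = −(1 + 63.11)/0.526 = −121.9.
τ = 1/121.9 = 0.008205 s, so 2% settling time ≈ 4τ = 0.0328 s.

T_s ≈ 0.0328 s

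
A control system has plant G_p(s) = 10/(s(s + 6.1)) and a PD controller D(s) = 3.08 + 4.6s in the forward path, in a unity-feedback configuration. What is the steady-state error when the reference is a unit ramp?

The loop has one pole at the origin (type 1). Velocity error constant K_v = lim_{s→0} s·D(s)G_p(s) = 3.08·10/6.1 = 5.049.
Steady-state error to a unit ramp: e_ss = 1/K_v = 0.198.

0.198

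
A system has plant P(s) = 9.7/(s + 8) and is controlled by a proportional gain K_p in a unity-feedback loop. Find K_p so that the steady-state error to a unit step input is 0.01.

For a type-0 loop with proportional control, e_ss = 1/(1 + K_p·P(0)).
P(0) = 1.212. Require 1/(1 + K_p·1.212) = 0.01, so 1 + 1.212·K_p = 100.
K_p = (100 − 1)/1.212 = 81.6.

K_p = 81.6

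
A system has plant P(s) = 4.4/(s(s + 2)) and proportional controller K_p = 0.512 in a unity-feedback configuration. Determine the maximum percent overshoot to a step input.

6.04%

The closed-loop denominator s² + 2s + 2.253 gives ω_n = √2.253 = 1.501 and ζ = 2/(2ω_n) = 0.6663.
%OS = 100·exp(−πζ/√(1−ζ²)) = 100·exp(−π·0.6663/√0.5561) = 6.04%.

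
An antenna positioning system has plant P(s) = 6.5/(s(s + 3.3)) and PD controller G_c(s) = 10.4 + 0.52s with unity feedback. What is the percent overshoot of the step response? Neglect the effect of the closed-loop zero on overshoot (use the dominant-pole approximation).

Forward path: (10.4 + 0.52s)·6.5/(s(s+3.3)). The closed-loop characteristic equation is s² + (3.3 + 6.5·0.52)s + 6.5·10.4 = 0.
That is s² + 6.68s + 67.6 = 0, so ω_n = 8.222 rad/s and ζ = 6.68/(2·8.222) = 0.4062.
%OS = 100·exp(−πζ/√(1−ζ²)) = 24.7%.

24.7%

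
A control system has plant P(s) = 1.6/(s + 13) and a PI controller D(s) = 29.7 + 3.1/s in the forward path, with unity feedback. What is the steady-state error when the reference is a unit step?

The open loop D(s)P(s) has a pole at the origin (type 1), so the static position error constant is infinite and e_ss = 1/(1+∞) = 0.

0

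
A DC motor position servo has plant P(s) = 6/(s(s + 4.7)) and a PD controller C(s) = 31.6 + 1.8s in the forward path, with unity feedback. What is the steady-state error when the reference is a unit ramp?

The loop has one pole at the origin (type 1). Velocity error constant K_v = lim_{s→0} s·C(s)P(s) = 31.6·6/4.7 = 40.34.
Steady-state error to a unit ramp: e_ss = 1/K_v = 0.0248.

0.0248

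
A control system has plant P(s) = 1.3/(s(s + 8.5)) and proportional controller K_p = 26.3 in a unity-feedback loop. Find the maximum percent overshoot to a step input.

3.6%

The closed-loop denominator s² + 8.5s + 34.19 gives ω_n = √34.19 = 5.847 and ζ = 8.5/(2ω_n) = 0.7268.
%OS = 100·exp(−πζ/√(1−ζ²)) = 100·exp(−π·0.7268/√0.4717) = 3.6%.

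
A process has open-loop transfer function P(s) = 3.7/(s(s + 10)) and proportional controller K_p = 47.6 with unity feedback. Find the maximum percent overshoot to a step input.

The closed-loop denominator s² + 10s + 176.1 gives ω_n = √176.1 = 13.27 and ζ = 10/(2ω_n) = 0.3768.
%OS = 100·exp(−πζ/√(1−ζ²)) = 100·exp(−π·0.3768/√0.8581) = 27.9%.

27.9%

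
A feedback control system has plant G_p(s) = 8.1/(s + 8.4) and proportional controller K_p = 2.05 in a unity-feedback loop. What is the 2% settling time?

Closed-loop transfer function: T(s) = K_p·G_p(s)/(1 + K_p·G_p(s)) = 16.6/(s + 8.4 + 16.6) = 16.6/(s + 25).
Time constant τ = 1/25 = 0.03999 s, so the 2% settling time is about 4τ = 0.16 s.

T_s ≈ 0.16 s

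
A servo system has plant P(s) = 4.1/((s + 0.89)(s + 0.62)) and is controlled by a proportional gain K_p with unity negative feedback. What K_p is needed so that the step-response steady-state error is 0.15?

The loop is type 0, so e_ss(step) = 1/(1 + K_pos) with K_pos = K_p·P(0).
P(0) = 7.43. Require 1/(1 + K_p·7.43) = 0.15, so 1 + 7.43·K_p = 6.667.
K_p = (6.667 − 1)/7.43 = 0.763.

K_p = 0.763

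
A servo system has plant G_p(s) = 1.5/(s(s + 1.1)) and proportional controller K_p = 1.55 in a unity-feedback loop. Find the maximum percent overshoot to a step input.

29.7%

Closed-loop characteristic equation: s² + 1.1s + 2.325 = 0, so ω_n = 1.525 rad/s and ζ = 1.1/(2·1.525) = 0.3607.
%OS = 100·exp(−πζ/√(1−ζ²)) = 100·exp(−π·0.3607/√0.8699) = 29.7%.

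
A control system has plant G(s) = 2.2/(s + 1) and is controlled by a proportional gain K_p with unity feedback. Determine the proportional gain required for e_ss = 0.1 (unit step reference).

K_p = 4.09

For a type-0 loop with proportional control, e_ss = 1/(1 + K_p·G(0)).
G(0) = 2.2. Require 1/(1 + K_p·2.2) = 0.1, so 1 + 2.2·K_p = 10.
K_p = (10 − 1)/2.2 = 4.09.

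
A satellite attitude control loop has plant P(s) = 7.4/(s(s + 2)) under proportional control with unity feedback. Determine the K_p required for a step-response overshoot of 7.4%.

From %OS = 100·exp(−πζ/√(1−ζ²)) = 7.4%, ζ = −ln(0.074)/√(π²+ln²(0.074)) = 0.6381.
Characteristic equation s² + 2s + 7.4K_p = 0 gives ζ = 2/(2√(7.4K_p)).
Setting ζ = 0.6381: √(7.4K_p) = 2/(2·0.6381) = 1.567, so K_p = 2.456/7.4 = 0.332.

K_p = 0.332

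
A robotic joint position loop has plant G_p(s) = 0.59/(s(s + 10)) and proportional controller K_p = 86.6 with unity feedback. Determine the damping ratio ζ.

ζ = 0.699

With unity feedback the closed-loop characteristic equation is s² + 10s + 86.6·0.59 = s² + 10s + 51.09 = 0.
Matching s² + 2ζω_n s + ω_n²: ω_n = √51.09 = 7.148 rad/s and 2ζω_n = 10, so ζ = 10/(2·7.148) = 0.699.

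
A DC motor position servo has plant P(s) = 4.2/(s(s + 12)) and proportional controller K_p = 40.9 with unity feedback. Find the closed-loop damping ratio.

With unity feedback the closed-loop characteristic equation is s² + 12s + 40.9·4.2 = s² + 12s + 171.8 = 0.
So ω_n² = 171.8 ⇒ ω_n = 13.11 rad/s, and ζ = 12/(2ω_n) = 0.458.

ζ = 0.458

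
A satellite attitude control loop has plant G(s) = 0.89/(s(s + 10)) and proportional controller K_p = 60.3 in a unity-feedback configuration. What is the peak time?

The closed-loop denominator s² + 10s + 53.67 gives ω_n = √53.67 = 7.326 and ζ = 10/(2ω_n) = 0.6825.
Damped frequency ω_d = ω_n√(1−ζ²) = 5.354 rad/s, so peak time T_p = π/ω_d = 0.587 s.

T_p = 0.587 s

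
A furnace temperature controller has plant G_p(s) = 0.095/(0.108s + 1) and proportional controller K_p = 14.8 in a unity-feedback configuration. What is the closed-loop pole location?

s = -22.28

Closed loop: T(s) = K_p·G_p/(1+K_p·G_p) = 1.406/(0.108s + 1 + 1.406), with pole at s = −(1 + 1.406)/0.108 = −22.28.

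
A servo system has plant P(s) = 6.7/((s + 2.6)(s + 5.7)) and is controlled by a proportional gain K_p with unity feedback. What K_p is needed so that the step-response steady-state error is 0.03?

Steady-state error for a unit step on this type-0 loop is 1/(1 + K_p·P(0)).
P(0) = 0.4521. Require 1/(1 + K_p·0.4521) = 0.03, so 1 + 0.4521·K_p = 33.33.
K_p = (33.33 − 1)/0.4521 = 71.5.

K_p = 71.5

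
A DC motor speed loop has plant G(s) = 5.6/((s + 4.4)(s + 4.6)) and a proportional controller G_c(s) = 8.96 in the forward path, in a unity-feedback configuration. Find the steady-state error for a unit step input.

The loop is type 0. Static position error constant K_pos = G_c(0)·G(0) = 8.96·0.2767 = 2.479.
Steady-state error to a unit step: e_ss = 1/(1+K_pos) = 1/3.479 = 0.287.

0.287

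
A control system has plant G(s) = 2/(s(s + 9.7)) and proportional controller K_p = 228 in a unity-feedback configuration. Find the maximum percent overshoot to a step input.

48.1%

From 1 + K_pG(s) = 0: s² + 9.7s + 456 = 0 ⇒ ω_n = 21.35, ζ = 0.2271.
%OS = 100·exp(−πζ/√(1−ζ²)) = 100·exp(−π·0.2271/√0.9484) = 48.1%.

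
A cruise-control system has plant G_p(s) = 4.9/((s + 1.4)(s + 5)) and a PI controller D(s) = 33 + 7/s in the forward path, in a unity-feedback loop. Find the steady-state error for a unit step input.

The open loop D(s)G_p(s) has a pole at the origin (type 1), so the static position error constant is infinite and e_ss = 1/(1+∞) = 0.

0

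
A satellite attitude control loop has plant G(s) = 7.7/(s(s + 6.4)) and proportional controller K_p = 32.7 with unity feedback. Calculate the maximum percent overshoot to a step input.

Closed-loop characteristic equation: s² + 6.4s + 251.8 = 0, so ω_n = 15.87 rad/s and ζ = 6.4/(2·15.87) = 0.2017.
%OS = 100·exp(−πζ/√(1−ζ²)) = 100·exp(−π·0.2017/√0.9593) = 52.4%.

52.4%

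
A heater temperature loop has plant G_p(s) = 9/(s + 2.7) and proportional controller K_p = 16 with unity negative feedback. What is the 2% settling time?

Closed-loop transfer function: T(s) = K_p·G_p(s)/(1 + K_p·G_p(s)) = 144/(s + 2.7 + 144) = 144/(s + 146.7).
Time constant τ = 1/146.7 = 0.006817 s, so the 2% settling time is about 4τ = 0.0273 s.

T_s ≈ 0.0273 s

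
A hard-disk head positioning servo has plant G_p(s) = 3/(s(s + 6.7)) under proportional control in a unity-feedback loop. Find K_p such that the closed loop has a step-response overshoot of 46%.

From %OS = 100·exp(−πζ/√(1−ζ²)) = 46%, ζ = −ln(0.46)/√(π²+ln²(0.46)) = 0.24.
Characteristic equation s² + 6.7s + 3K_p = 0 gives ζ = 6.7/(2√(3K_p)).
Setting ζ = 0.24: √(3K_p) = 6.7/(2·0.24) = 13.96, so K_p = 194.9/3 = 65.

K_p = 65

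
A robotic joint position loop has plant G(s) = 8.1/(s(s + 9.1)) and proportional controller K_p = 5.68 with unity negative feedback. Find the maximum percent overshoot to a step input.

5.83%

The closed-loop denominator s² + 9.1s + 46.01 gives ω_n = √46.01 = 6.783 and ζ = 9.1/(2ω_n) = 0.6708.
%OS = 100·exp(−πζ/√(1−ζ²)) = 100·exp(−π·0.6708/√0.55) = 5.83%.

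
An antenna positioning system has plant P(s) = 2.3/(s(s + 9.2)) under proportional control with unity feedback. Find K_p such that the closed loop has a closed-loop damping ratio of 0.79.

K_p = 14.7

Closed-loop characteristic equation: s² + 9.2s + K_p·2.3 = 0.
So ω_n = √(2.3K_p) and 2ζω_n = 9.2, giving ζ = 9.2/(2√(2.3K_p)).
Setting ζ = 0.79: √(2.3K_p) = 9.2/(2·0.79) = 5.823, so K_p = 33.9/2.3 = 14.7.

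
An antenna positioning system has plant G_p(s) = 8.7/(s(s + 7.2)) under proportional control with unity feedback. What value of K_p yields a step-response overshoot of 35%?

K_p = 14.8

From %OS = 100·exp(−πζ/√(1−ζ²)) = 35%, ζ = −ln(0.35)/√(π²+ln²(0.35)) = 0.3169.
Characteristic equation s² + 7.2s + 8.7K_p = 0 gives ζ = 7.2/(2√(8.7K_p)).
Setting ζ = 0.3169: √(8.7K_p) = 7.2/(2·0.3169) = 11.36, so K_p = 129/8.7 = 14.8.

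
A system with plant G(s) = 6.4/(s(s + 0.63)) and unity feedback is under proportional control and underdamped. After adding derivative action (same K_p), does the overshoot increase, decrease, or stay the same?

decrease

The derivative term adds K·K_d to the s-coefficient of the characteristic equation, raising 2ζω_n while ω_n is unchanged; ζ increases, so overshoot decreases.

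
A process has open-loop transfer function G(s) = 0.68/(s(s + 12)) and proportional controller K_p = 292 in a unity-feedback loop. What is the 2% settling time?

T_s ≈ 0.667 s

The closed-loop denominator s² + 12s + 198.6 gives ω_n = √198.6 = 14.09 and ζ = 12/(2ω_n) = 0.4258.
2% settling time T_s ≈ 4/(ζω_n) = 4/6 = 0.667 s.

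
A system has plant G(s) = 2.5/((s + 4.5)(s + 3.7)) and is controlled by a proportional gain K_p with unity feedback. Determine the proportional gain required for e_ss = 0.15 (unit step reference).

K_p = 37.7

For a type-0 loop with proportional control, e_ss = 1/(1 + K_p·G(0)).
G(0) = 0.1502. Require 1/(1 + K_p·0.1502) = 0.15, so 1 + 0.1502·K_p = 6.667.
K_p = (6.667 − 1)/0.1502 = 37.7.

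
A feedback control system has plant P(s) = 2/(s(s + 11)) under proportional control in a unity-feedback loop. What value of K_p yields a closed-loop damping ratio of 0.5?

K_p = 60.5

Closed-loop characteristic equation: s² + 11s + K_p·2 = 0.
So ω_n = √(2K_p) and 2ζω_n = 11, giving ζ = 11/(2√(2K_p)).
Setting ζ = 0.5: √(2K_p) = 11/(2·0.5) = 11, so K_p = 121/2 = 60.5.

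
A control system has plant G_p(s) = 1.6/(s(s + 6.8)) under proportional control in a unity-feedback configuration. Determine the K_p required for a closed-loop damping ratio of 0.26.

Closed-loop characteristic equation: s² + 6.8s + K_p·1.6 = 0.
So ω_n = √(1.6K_p) and 2ζω_n = 6.8, giving ζ = 6.8/(2√(1.6K_p)).
Setting ζ = 0.26: √(1.6K_p) = 6.8/(2·0.26) = 13.08, so K_p = 171/1.6 = 107.

K_p = 107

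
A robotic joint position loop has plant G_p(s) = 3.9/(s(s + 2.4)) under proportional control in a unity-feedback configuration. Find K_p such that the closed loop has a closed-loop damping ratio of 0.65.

K_p = 0.874

Closed-loop characteristic equation: s² + 2.4s + K_p·3.9 = 0.
So ω_n = √(3.9K_p) and 2ζω_n = 2.4, giving ζ = 2.4/(2√(3.9K_p)).
Setting ζ = 0.65: √(3.9K_p) = 2.4/(2·0.65) = 1.846, so K_p = 3.408/3.9 = 0.874.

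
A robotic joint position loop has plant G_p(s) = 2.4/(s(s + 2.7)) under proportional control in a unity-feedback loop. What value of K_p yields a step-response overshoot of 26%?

From %OS = 100·exp(−πζ/√(1−ζ²)) = 26%, ζ = −ln(0.26)/√(π²+ln²(0.26)) = 0.3941.
Characteristic equation s² + 2.7s + 2.4K_p = 0 gives ζ = 2.7/(2√(2.4K_p)).
Setting ζ = 0.3941: √(2.4K_p) = 2.7/(2·0.3941) = 3.426, so K_p = 11.74/2.4 = 4.89.

K_p = 4.89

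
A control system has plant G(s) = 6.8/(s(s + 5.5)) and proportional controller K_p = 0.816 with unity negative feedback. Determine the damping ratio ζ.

With unity feedback the closed-loop characteristic equation is s² + 5.5s + 0.816·6.8 = s² + 5.5s + 5.549 = 0.
Matching s² + 2ζω_n s + ω_n²: ω_n = √5.549 = 2.356 rad/s and 2ζω_n = 5.5, so ζ = 5.5/(2·2.356) = 1.17.

ζ = 1.17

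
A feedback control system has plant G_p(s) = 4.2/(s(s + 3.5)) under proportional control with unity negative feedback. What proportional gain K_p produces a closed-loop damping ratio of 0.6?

Closed-loop characteristic equation: s² + 3.5s + K_p·4.2 = 0.
So ω_n = √(4.2K_p) and 2ζω_n = 3.5, giving ζ = 3.5/(2√(4.2K_p)).
Setting ζ = 0.6: √(4.2K_p) = 3.5/(2·0.6) = 2.917, so K_p = 8.507/4.2 = 2.03.

K_p = 2.03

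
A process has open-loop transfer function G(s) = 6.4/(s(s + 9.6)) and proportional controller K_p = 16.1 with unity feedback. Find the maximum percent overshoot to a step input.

From 1 + K_pG(s) = 0: s² + 9.6s + 103 = 0 ⇒ ω_n = 10.15, ζ = 0.4729.
%OS = 100·exp(−πζ/√(1−ζ²)) = 100·exp(−π·0.4729/√0.7764) = 18.5%.

18.5%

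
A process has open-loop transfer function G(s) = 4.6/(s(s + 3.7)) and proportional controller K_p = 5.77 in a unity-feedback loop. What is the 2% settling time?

Closed-loop characteristic equation: s² + 3.7s + 26.54 = 0, so ω_n = 5.152 rad/s and ζ = 3.7/(2·5.152) = 0.3591.
2% settling time T_s ≈ 4/(ζω_n) = 4/1.85 = 2.16 s.

T_s ≈ 2.16 s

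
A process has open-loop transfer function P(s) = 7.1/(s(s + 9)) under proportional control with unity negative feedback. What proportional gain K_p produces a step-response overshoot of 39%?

K_p = 34.6

From %OS = 100·exp(−πζ/√(1−ζ²)) = 39%, ζ = −ln(0.39)/√(π²+ln²(0.39)) = 0.2871.
Characteristic equation s² + 9s + 7.1K_p = 0 gives ζ = 9/(2√(7.1K_p)).
Setting ζ = 0.2871: √(7.1K_p) = 9/(2·0.2871) = 15.67, so K_p = 245.7/7.1 = 34.6.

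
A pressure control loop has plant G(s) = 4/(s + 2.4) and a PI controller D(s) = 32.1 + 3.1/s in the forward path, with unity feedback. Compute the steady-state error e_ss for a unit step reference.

The open loop D(s)G(s) has a pole at the origin (type 1), so the static position error constant is infinite and e_ss = 1/(1+∞) = 0.

0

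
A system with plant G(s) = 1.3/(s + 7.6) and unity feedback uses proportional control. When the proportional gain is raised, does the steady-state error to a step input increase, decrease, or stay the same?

decrease

The position error constant K_pos = K_p·G(0) grows with K_p, and e_ss = 1/(1+K_pos) falls.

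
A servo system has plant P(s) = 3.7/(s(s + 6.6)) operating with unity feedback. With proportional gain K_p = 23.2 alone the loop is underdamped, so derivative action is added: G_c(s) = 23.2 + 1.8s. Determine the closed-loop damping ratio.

ζ = 0.716

Forward path: (23.2 + 1.8s)·3.7/(s(s+6.6)). The closed-loop characteristic equation is s² + (6.6 + 3.7·1.8)s + 3.7·23.2 = 0.
That is s² + 13.26s + 85.84 = 0, so ω_n = 9.265 rad/s and ζ = 13.26/(2·9.265) = 0.7156.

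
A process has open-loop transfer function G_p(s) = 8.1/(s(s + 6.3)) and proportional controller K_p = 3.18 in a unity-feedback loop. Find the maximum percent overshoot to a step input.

Closed-loop characteristic equation: s² + 6.3s + 25.76 = 0, so ω_n = 5.075 rad/s and ζ = 6.3/(2·5.075) = 0.6207.
%OS = 100·exp(−πζ/√(1−ζ²)) = 100·exp(−π·0.6207/√0.6148) = 8.32%.

8.32%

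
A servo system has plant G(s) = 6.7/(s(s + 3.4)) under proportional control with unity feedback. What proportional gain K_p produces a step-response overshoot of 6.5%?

K_p = 1

From %OS = 100·exp(−πζ/√(1−ζ²)) = 6.5%, ζ = −ln(0.065)/√(π²+ln²(0.065)) = 0.6564.
Characteristic equation s² + 3.4s + 6.7K_p = 0 gives ζ = 3.4/(2√(6.7K_p)).
Setting ζ = 0.6564: √(6.7K_p) = 3.4/(2·0.6564) = 2.59, so K_p = 6.708/6.7 = 1.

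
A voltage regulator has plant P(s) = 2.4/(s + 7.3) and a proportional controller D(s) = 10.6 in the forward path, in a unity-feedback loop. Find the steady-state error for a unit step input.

The loop is type 0. Static position error constant K_pos = D(0)·P(0) = 10.6·0.3288 = 3.485.
Steady-state error to a unit step: e_ss = 1/(1+K_pos) = 1/4.485 = 0.223.

0.223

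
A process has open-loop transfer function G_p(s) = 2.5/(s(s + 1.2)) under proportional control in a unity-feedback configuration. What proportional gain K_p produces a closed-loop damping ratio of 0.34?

Closed-loop characteristic equation: s² + 1.2s + K_p·2.5 = 0.
So ω_n = √(2.5K_p) and 2ζω_n = 1.2, giving ζ = 1.2/(2√(2.5K_p)).
Setting ζ = 0.34: √(2.5K_p) = 1.2/(2·0.34) = 1.765, so K_p = 3.114/2.5 = 1.25.

K_p = 1.25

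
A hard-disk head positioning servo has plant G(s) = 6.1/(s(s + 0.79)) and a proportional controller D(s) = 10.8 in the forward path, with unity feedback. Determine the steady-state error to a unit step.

The open loop D(s)G(s) has a pole at the origin (type 1), so the static position error constant is infinite and e_ss = 1/(1+∞) = 0.

0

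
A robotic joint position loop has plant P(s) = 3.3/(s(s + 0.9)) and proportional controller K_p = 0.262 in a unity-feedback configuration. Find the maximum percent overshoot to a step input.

From 1 + K_pP(s) = 0: s² + 0.9s + 0.8646 = 0 ⇒ ω_n = 0.9298, ζ = 0.484.
%OS = 100·exp(−πζ/√(1−ζ²)) = 100·exp(−π·0.484/√0.7658) = 17.6%.

17.6%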